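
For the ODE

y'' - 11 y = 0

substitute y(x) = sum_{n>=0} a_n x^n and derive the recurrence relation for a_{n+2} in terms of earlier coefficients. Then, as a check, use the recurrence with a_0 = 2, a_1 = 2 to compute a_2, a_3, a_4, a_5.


Substitute y = sum_n a_n x^n into y'' + (const) y = 0.
y''(x) = sum_{n>=0} (n+2)(n+1) a_{n+2} x^n.
The ODE becomes sum_n [(n+2)(n+1) a_{n+2} - 11 a_n] x^n = 0.
Setting each coefficient to zero gives the recurrence:
  (n+2)(n+1) a_{n+2} - 11 a_n = 0,
  a_{n+2} = 11 / ((n+1)(n+2)) a_n.

Check with a_0 = 2, a_1 = 2 (apply the recurrence for n = 0, 1, 2, 3): a_0 = 2, a_1 = 2, a_2 = 11, a_3 = 11/3, a_4 = 121/12, a_5 = 121/60.

a_{n+2} = 11/((n+1)(n+2)) * a_n; check: a_0 = 2, a_1 = 2, a_2 = 11, a_3 = 11/3, a_4 = 121/12, a_5 = 121/60


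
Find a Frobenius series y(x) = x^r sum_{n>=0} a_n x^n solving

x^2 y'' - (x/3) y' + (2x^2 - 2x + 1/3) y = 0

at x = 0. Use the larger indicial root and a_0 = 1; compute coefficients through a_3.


Write in Frobenius form y'' + (p(x)/x) y' + (q(x)/x^2) y = 0:
  p(x) = -1/3,  q(x) = 2x^2 - 2x + 1/3.
Indicial equation: r(r-1) + (-1/3) r + (1/3) = 0 -> roots r_1 = 1, r_2 = 1/3.
Take r = r_1 = 1. Let y(x) = x^r sum_{n>=0} a_n x^n with a_0 = 1.
Substitute y = x^r sum a_n x^n and match x^{r+n}. The recurrence is
  D(n) a_n - 2 a_{n-1} + 2 a_{n-2} = 0,  where D(n) = (r+n)(r+n-1) + (-1/3)(r+n) + (1/3).
  a_n = [2 a_{n-1} - 2 a_{n-2}] / D(n).
Since the indicial polynomial factors as (r - r_1)(r - r_2), D(n) = (r_1 + n - r_1)(r_1 + n - r_2) = n(n + 2/3).
Evaluating step by step (a_0 = 1):
  n = 1: D(1) = 1(1 + 2/3) = 5/3; numerator = 2(1) = 2; a_1 = (2)/(5/3) = 6/5
  n = 2: D(2) = 2(2 + 2/3) = 16/3; numerator = 2(6/5) - 2(1) = 2/5; a_2 = (2/5)/(16/3) = 3/40
  n = 3: D(3) = 3(3 + 2/3) = 11; numerator = 2(3/40) - 2(6/5) = -9/4; a_3 = (-9/4)/(11) = -9/44

r = 1; a_0 = 1; a_1 = 6/5; a_2 = 3/40; a_3 = -9/44


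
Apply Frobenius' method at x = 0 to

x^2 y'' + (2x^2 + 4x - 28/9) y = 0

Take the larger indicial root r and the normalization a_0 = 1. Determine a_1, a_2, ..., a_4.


Write in Frobenius form y'' + (p(x)/x) y' + (q(x)/x^2) y = 0:
  p(x) = 0,  q(x) = 2x^2 + 4x - 28/9.
Indicial equation: r(r-1) + (0) r + (-28/9) = 0 -> roots r_1 = 7/3, r_2 = -4/3.
Take r = r_1 = 7/3. Let y(x) = x^r sum_{n>=0} a_n x^n with a_0 = 1.
Substitute y = x^r sum a_n x^n and match x^{r+n}. The recurrence is
  D(n) a_n + 4 a_{n-1} + 2 a_{n-2} = 0,  where D(n) = (r+n)(r+n-1) + (0)(r+n) + (-28/9).
  a_n = [-4 a_{n-1} - 2 a_{n-2}] / D(n).
Since the indicial polynomial factors as (r - r_1)(r - r_2), D(n) = (r_1 + n - r_1)(r_1 + n - r_2) = n(n + 11/3).
Evaluating step by step (a_0 = 1):
  n = 1: D(1) = 1(1 + 11/3) = 14/3; numerator = -4(1) = -4; a_1 = (-4)/(14/3) = -6/7
  n = 2: D(2) = 2(2 + 11/3) = 34/3; numerator = -4(-6/7) - 2(1) = 10/7; a_2 = (10/7)/(34/3) = 15/119
  n = 3: D(3) = 3(3 + 11/3) = 20; numerator = -4(15/119) - 2(-6/7) = 144/119; a_3 = (144/119)/(20) = 36/595
  n = 4: D(4) = 4(4 + 11/3) = 92/3; numerator = -4(36/595) - 2(15/119) = -42/85; a_4 = (-42/85)/(92/3) = -63/3910

r = 7/3; a_0 = 1; a_1 = -6/7; a_2 = 15/119; a_3 = 36/595; a_4 = -63/3910


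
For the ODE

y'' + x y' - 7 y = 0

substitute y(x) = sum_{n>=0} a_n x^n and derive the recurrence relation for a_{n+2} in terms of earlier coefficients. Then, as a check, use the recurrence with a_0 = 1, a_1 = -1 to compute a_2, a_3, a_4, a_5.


Substitute y = sum_n a_n x^n.
y''(x) has coefficient (n+2)(n+1) a_{n+2} at x^n;
x y'(x) has coefficient n a_n at x^n (shift);
-7 y(x) has coefficient -7 a_n at x^n.
Matching x^n: (n+2)(n+1) a_{n+2} + (n - 7) a_n = 0.
Thus a_{n+2} = (-n + 7) / ((n+1)(n+2)) * a_n.

Check with a_0 = 1, a_1 = -1 (apply the recurrence for n = 0, 1, 2, 3): a_0 = 1, a_1 = -1, a_2 = 7/2, a_3 = -1, a_4 = 35/24, a_5 = -1/5.

a_(n+2) = (-n + 7) / ((n+1)(n+2)) * a_n; check: a_0 = 1, a_1 = -1, a_2 = 7/2, a_3 = -1, a_4 = 35/24, a_5 = -1/5


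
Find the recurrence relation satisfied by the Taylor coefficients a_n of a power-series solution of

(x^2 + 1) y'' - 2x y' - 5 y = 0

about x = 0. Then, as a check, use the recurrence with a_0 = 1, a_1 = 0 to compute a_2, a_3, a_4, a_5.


Substitute y = sum_n a_n x^n.
(1 + 1 x^2) y'' contributes (n+2)(n+1) a_{n+2} + n(n-1) a_n at x^n.
-2 x y'(x) contributes -2 n a_n at x^n.
-5 y(x) contributes -5 a_n at x^n.
Matching x^n: (n+2)(n+1) a_{n+2} + (n(n-1) - 2 n - 5) a_n = 0.
Thus a_{n+2} = (-n(n-1) + 2 n + 5) / ((n+1)(n+2)) * a_n.

Check with a_0 = 1, a_1 = 0 (apply the recurrence for n = 0, 1, 2, 3): a_0 = 1, a_1 = 0, a_2 = 5/2, a_3 = 0, a_4 = 35/24, a_5 = 0.

a_(n+2) = (-n(n-1) + 2 n + 5) / ((n+1)(n+2)) * a_n; check: a_0 = 1, a_1 = 0, a_2 = 5/2, a_3 = 0, a_4 = 35/24, a_5 = 0


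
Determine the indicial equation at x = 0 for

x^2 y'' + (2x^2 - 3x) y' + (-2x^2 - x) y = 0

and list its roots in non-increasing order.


Divide by x^2 to reach normal form y'' + P_1(x) y' + P_2(x) y = 0 with P_1(x) = 2 - 3/x and P_2(x) = -2 - 1/x.
x = 0 is a singular point because the y'-coefficient 2 - 3/x has a pole at x = 0 and the y-coefficient -2 - 1/x has a pole at x = 0.
It is a regular singular point because x P_1(x) = p(x) = 2x - 3 and x^2 P_2(x) = q(x) = -2x^2 - x are polynomials, hence analytic at x = 0.
p(0) = -3,  q(0) = 0.
Indicial equation: r(r-1) + p(0) r + q(0) = 0, i.e. r^2 + (p(0) - 1) r + q(0) = 0, i.e. r^2 - 4 r = 0.
Discriminant: (-4)^2 - 4(0) = 16, so r = (4 ± 4)/2.
Solving: r_1 = 4, r_2 = 0.

indicial: r^2 - 4 r = 0; roots r_1 = 4, r_2 = 0


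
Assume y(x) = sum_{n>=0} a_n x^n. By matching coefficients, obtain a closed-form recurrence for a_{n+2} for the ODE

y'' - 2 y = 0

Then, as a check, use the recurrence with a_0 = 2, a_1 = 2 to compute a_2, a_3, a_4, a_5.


Substitute y = sum_n a_n x^n into y'' + (const) y = 0.
y''(x) = sum_{n>=0} (n+2)(n+1) a_{n+2} x^n.
The ODE becomes sum_n [(n+2)(n+1) a_{n+2} - 2 a_n] x^n = 0.
Setting each coefficient to zero gives the recurrence:
  (n+2)(n+1) a_{n+2} - 2 a_n = 0,
  a_{n+2} = 2 / ((n+1)(n+2)) a_n.

Check with a_0 = 2, a_1 = 2 (apply the recurrence for n = 0, 1, 2, 3): a_0 = 2, a_1 = 2, a_2 = 2, a_3 = 2/3, a_4 = 1/3, a_5 = 1/15.

a_{n+2} = 2/((n+1)(n+2)) * a_n; check: a_0 = 2, a_1 = 2, a_2 = 2, a_3 = 2/3, a_4 = 1/3, a_5 = 1/15


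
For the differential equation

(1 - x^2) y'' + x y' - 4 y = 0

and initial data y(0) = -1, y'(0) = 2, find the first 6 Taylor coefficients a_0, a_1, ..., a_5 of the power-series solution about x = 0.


Ansatz: y(x) = sum_{n>=0} a_n x^n, so y'(x) = sum_{n>=1} n a_n x^(n-1) and y''(x) = sum_{n>=2} n(n-1) a_n x^(n-2).
Substitute into P(x) y'' + Q(x) y' + R(x) y = 0 with P(x) = 1 - x^2, Q(x) = x, R(x) = -4, and match powers of x.
Initial conditions: a_0 = -1, a_1 = 2.
Setting the coefficient of each power of x to zero and solving order by order (substituting the coefficients already found):
  x^0: 2 a_2 - 4 a_0 = 0  ->  2 a_2 = 4 a_0 = -4  ->  a_2 = -2
  x^1: 6 a_3 - 3 a_1 = 0  ->  6 a_3 = 3 a_1 = 6  ->  a_3 = 1
  x^2: 12 a_4 - 4 a_2 = 0  ->  12 a_4 = 4 a_2 = -8  ->  a_4 = -2/3
  x^3: 20 a_5 - 7 a_3 = 0  ->  20 a_5 = 7 a_3 = 7  ->  a_5 = 7/20
Truncated series: y(x) = -1 + 2 x - 2 x^2 + x^3 - (2/3) x^4 + (7/20) x^5 + O(x^6).

a_0 = -1; a_1 = 2; a_2 = -2; a_3 = 1; a_4 = -2/3; a_5 = 7/20


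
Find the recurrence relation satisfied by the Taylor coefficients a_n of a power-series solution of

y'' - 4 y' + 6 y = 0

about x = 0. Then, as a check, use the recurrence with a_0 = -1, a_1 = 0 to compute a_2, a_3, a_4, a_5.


Substitute y = sum_n a_n x^n.
y''(x) has coefficient (n+2)(n+1) a_{n+2} at x^n;
-4 y'(x) has coefficient -4 (n+1) a_{n+1} at x^n;
6 y(x) has coefficient 6 a_n at x^n.
Matching x^n: (n+2)(n+1) a_{n+2} - 4 (n+1) a_{n+1} + 6 a_n = 0.
Thus a_{n+2} = [4 (n+1) a_{n+1} - 6 a_n] / ((n+1)(n+2)).

Check with a_0 = -1, a_1 = 0 (apply the recurrence for n = 0, 1, 2, 3): a_0 = -1, a_1 = 0, a_2 = 3, a_3 = 4, a_4 = 5/2, a_5 = 4/5.

a_(n+2) = [4 (n+1) a_(n+1) - 6 a_n] / ((n+1)(n+2)); check: a_0 = -1, a_1 = 0, a_2 = 3, a_3 = 4, a_4 = 5/2, a_5 = 4/5


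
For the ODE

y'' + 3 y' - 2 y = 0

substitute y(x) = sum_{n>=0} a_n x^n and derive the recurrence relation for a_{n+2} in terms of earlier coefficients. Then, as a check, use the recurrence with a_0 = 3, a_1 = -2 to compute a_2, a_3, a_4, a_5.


Substitute y = sum_n a_n x^n.
y''(x) has coefficient (n+2)(n+1) a_{n+2} at x^n;
3 y'(x) has coefficient 3 (n+1) a_{n+1} at x^n;
-2 y(x) has coefficient -2 a_n at x^n.
Matching x^n: (n+2)(n+1) a_{n+2} + 3 (n+1) a_{n+1} - 2 a_n = 0.
Thus a_{n+2} = [-3 (n+1) a_{n+1} + 2 a_n] / ((n+1)(n+2)).

Check with a_0 = 3, a_1 = -2 (apply the recurrence for n = 0, 1, 2, 3): a_0 = 3, a_1 = -2, a_2 = 6, a_3 = -20/3, a_4 = 6, a_5 = -64/15.

a_(n+2) = [-3 (n+1) a_(n+1) + 2 a_n] / ((n+1)(n+2)); check: a_0 = 3, a_1 = -2, a_2 = 6, a_3 = -20/3, a_4 = 6, a_5 = -64/15


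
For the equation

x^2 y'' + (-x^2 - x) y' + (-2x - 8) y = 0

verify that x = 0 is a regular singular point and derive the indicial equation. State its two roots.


Divide by x^2 to reach normal form y'' + P_1(x) y' + P_2(x) y = 0 with P_1(x) = -1 - 1/x and P_2(x) = -2/x - 8/x^2.
x = 0 is a singular point because the y'-coefficient -1 - 1/x has a pole at x = 0 and the y-coefficient -2/x - 8/x^2 has a pole at x = 0.
It is a regular singular point because x P_1(x) = p(x) = -x - 1 and x^2 P_2(x) = q(x) = -2x - 8 are polynomials, hence analytic at x = 0.
p(0) = -1,  q(0) = -8.
Indicial equation: r(r-1) + p(0) r + q(0) = 0, i.e. r^2 + (p(0) - 1) r + q(0) = 0, i.e. r^2 - 2 r - 8 = 0.
Discriminant: (-2)^2 - 4(-8) = 36, so r = (2 ± 6)/2.
Solving: r_1 = 4, r_2 = -2.

indicial: r^2 - 2 r - 8 = 0; roots r_1 = 4, r_2 = -2


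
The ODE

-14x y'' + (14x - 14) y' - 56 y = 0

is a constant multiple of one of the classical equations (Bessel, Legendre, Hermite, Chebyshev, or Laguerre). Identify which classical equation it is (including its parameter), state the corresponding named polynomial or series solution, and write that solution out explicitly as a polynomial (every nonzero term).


All three coefficients share the factor -14; dividing through by -14 gives  x y'' + (1 - x) y' + 4 y = 0.
This matches the Laguerre equation x y'' + (1 - x) y' + n y = 0 with n = 4; the polynomial solution is L_4(x).
With y = sum_k a_k x^k, matching x^k gives (k+1)k a_{k+1} + (k+1) a_{k+1} - k a_k + n a_k = 0, i.e. (k+1)^2 a_{k+1} = (k - n) a_k = (k - 4) a_k. The right side vanishes at k = 4, so the series terminates at degree 4.
Standard normalization L_n(0) = 1 gives a_0 = 1. Work upward with a_{k+1} = (k - 4) a_k / (k+1)^2:
  a_1 = (0 - 4)(1) / 1^2 = -4/1 = -4
  a_2 = (1 - 4)(-4) / 2^2 = 12/4 = 3
  a_3 = (2 - 4)(3) / 3^2 = -6/9 = -2/3
  a_4 = (3 - 4)(-2/3) / 4^2 = (2/3)/16 = 1/24
Hence L_4(x) = x^4/24 - 2 x^3/3 + 3 x^2 - 4 x + 1.

L_4(x); series = x^4/24 - 2 x^3/3 + 3 x^2 - 4 x + 1


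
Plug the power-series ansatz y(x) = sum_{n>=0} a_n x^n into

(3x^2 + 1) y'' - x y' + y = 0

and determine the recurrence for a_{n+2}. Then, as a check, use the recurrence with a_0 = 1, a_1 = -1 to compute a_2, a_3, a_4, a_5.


Substitute y = sum_n a_n x^n.
(1 + 3 x^2) y'' contributes (n+2)(n+1) a_{n+2} + 3 n(n-1) a_n at x^n.
-x y'(x) contributes -n a_n at x^n.
y(x) contributes 1 a_n at x^n.
Matching x^n: (n+2)(n+1) a_{n+2} + (3 n(n-1) - n + 1) a_n = 0.
Thus a_{n+2} = (-3 n(n-1) + n - 1) / ((n+1)(n+2)) * a_n.

Check with a_0 = 1, a_1 = -1 (apply the recurrence for n = 0, 1, 2, 3): a_0 = 1, a_1 = -1, a_2 = -1/2, a_3 = 0, a_4 = 5/24, a_5 = 0.

a_(n+2) = (-3 n(n-1) + n - 1) / ((n+1)(n+2)) * a_n; check: a_0 = 1, a_1 = -1, a_2 = -1/2, a_3 = 0, a_4 = 5/24, a_5 = 0


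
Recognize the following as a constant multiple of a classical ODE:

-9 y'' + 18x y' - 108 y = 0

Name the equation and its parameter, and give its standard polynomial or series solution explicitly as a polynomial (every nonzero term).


All three coefficients share the factor -9; dividing through by -9 gives  y'' - 2x y' + 12 y = 0.
This matches the Hermite equation y'' - 2x y' + 2n y = 0 with 2n = 12, so n = 6; the polynomial solution is H_6(x).
With y = sum_k a_k x^k, matching x^k gives (k+2)(k+1) a_{k+2} = 2(k - n) a_k = 2(k - 6) a_k. The right side vanishes at k = 6, so the series with the parity of 6 terminates at degree 6.
Standard normalization: leading coefficient of H_n is 2^n, so a_6 = 2^6 = 64. Work downward with a_k = (k+1)(k+2) a_{k+2} / (2(k - n)):
  a_4 = (5)(6)(64) / (2(4 - 6)) = 1920/(-4) = -480
  a_2 = (3)(4)(-480) / (2(2 - 6)) = -5760/(-8) = 720
  a_0 = (1)(2)(720) / (2(0 - 6)) = 1440/(-12) = -120
Hence H_6(x) = 64 x^6 - 480 x^4 + 720 x^2 - 120.

H_6(x); series = 64 x^6 - 480 x^4 + 720 x^2 - 120


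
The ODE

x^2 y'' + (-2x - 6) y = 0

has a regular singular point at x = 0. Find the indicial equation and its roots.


Divide by x^2 to reach normal form y'' + P_1(x) y' + P_2(x) y = 0 with P_1(x) = 0 and P_2(x) = -2/x - 6/x^2.
x = 0 is a singular point because the y-coefficient -2/x - 6/x^2 has a pole at x = 0.
It is a regular singular point because x P_1(x) = p(x) = 0 and x^2 P_2(x) = q(x) = -2x - 6 are polynomials, hence analytic at x = 0.
p(0) = 0,  q(0) = -6.
Indicial equation: r(r-1) + p(0) r + q(0) = 0, i.e. r^2 + (p(0) - 1) r + q(0) = 0, i.e. r^2 - 1 r - 6 = 0.
Discriminant: (-1)^2 - 4(-6) = 25, so r = (1 ± 5)/2.
Solving: r_1 = 3, r_2 = -2.

indicial: r^2 - 1 r - 6 = 0; roots r_1 = 3, r_2 = -2


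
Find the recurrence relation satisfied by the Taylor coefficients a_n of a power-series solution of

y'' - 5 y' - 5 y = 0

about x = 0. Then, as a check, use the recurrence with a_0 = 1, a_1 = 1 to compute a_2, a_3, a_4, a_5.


Substitute y = sum_n a_n x^n.
y''(x) has coefficient (n+2)(n+1) a_{n+2} at x^n;
-5 y'(x) has coefficient -5 (n+1) a_{n+1} at x^n;
-5 y(x) has coefficient -5 a_n at x^n.
Matching x^n: (n+2)(n+1) a_{n+2} - 5 (n+1) a_{n+1} - 5 a_n = 0.
Thus a_{n+2} = [5 (n+1) a_{n+1} + 5 a_n] / ((n+1)(n+2)).

Check with a_0 = 1, a_1 = 1 (apply the recurrence for n = 0, 1, 2, 3): a_0 = 1, a_1 = 1, a_2 = 5, a_3 = 55/6, a_4 = 325/24, a_5 = 95/6.

a_(n+2) = [5 (n+1) a_(n+1) + 5 a_n] / ((n+1)(n+2)); check: a_0 = 1, a_1 = 1, a_2 = 5, a_3 = 55/6, a_4 = 325/24, a_5 = 95/6


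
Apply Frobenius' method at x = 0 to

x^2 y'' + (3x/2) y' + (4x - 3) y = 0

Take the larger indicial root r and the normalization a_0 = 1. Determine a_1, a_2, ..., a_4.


Write in Frobenius form y'' + (p(x)/x) y' + (q(x)/x^2) y = 0:
  p(x) = 3/2,  q(x) = 4x - 3.
Indicial equation: r(r-1) + (3/2) r + (-3) = 0 -> roots r_1 = 3/2, r_2 = -2.
Take r = r_1 = 3/2. Let y(x) = x^r sum_{n>=0} a_n x^n with a_0 = 1.
Substitute y = x^r sum a_n x^n and match x^{r+n}. The recurrence is
  D(n) a_n + 4 a_{n-1} = 0,  where D(n) = (r+n)(r+n-1) + (3/2)(r+n) + (-3).
  a_n = -4 / D(n) * a_{n-1}.
Since the indicial polynomial factors as (r - r_1)(r - r_2), D(n) = (r_1 + n - r_1)(r_1 + n - r_2) = n(n + 7/2).
Evaluating step by step (a_0 = 1):
  n = 1: D(1) = 1(1 + 7/2) = 9/2; numerator = -4(1) = -4; a_1 = (-4)/(9/2) = -8/9
  n = 2: D(2) = 2(2 + 7/2) = 11; numerator = -4(-8/9) = 32/9; a_2 = (32/9)/(11) = 32/99
  n = 3: D(3) = 3(3 + 7/2) = 39/2; numerator = -4(32/99) = -128/99; a_3 = (-128/99)/(39/2) = -256/3861
  n = 4: D(4) = 4(4 + 7/2) = 30; numerator = -4(-256/3861) = 1024/3861; a_4 = (1024/3861)/(30) = 512/57915

r = 3/2; a_0 = 1; a_1 = -8/9; a_2 = 32/99; a_3 = -256/3861; a_4 = 512/57915


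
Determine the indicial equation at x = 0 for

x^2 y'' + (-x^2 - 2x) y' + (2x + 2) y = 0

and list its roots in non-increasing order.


Divide by x^2 to reach normal form y'' + P_1(x) y' + P_2(x) y = 0 with P_1(x) = -1 - 2/x and P_2(x) = 2/x + 2/x^2.
x = 0 is a singular point because the y'-coefficient -1 - 2/x has a pole at x = 0 and the y-coefficient 2/x + 2/x^2 has a pole at x = 0.
It is a regular singular point because x P_1(x) = p(x) = -x - 2 and x^2 P_2(x) = q(x) = 2x + 2 are polynomials, hence analytic at x = 0.
p(0) = -2,  q(0) = 2.
Indicial equation: r(r-1) + p(0) r + q(0) = 0, i.e. r^2 + (p(0) - 1) r + q(0) = 0, i.e. r^2 - 3 r + 2 = 0.
Discriminant: (-3)^2 - 4(2) = 1, so r = (3 ± 1)/2.
Solving: r_1 = 2, r_2 = 1.

indicial: r^2 - 3 r + 2 = 0; roots r_1 = 2, r_2 = 1


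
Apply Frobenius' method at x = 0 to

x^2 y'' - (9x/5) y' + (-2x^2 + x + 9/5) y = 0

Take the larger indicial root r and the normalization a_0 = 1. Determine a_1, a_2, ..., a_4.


Write in Frobenius form y'' + (p(x)/x) y' + (q(x)/x^2) y = 0:
  p(x) = -9/5,  q(x) = -2x^2 + x + 9/5.
Indicial equation: r(r-1) + (-9/5) r + (9/5) = 0 -> roots r_1 = 9/5, r_2 = 1.
Take r = r_1 = 9/5. Let y(x) = x^r sum_{n>=0} a_n x^n with a_0 = 1.
Substitute y = x^r sum a_n x^n and match x^{r+n}. The recurrence is
  D(n) a_n + 1 a_{n-1} - 2 a_{n-2} = 0,  where D(n) = (r+n)(r+n-1) + (-9/5)(r+n) + (9/5).
  a_n = [-1 a_{n-1} + 2 a_{n-2}] / D(n).
Since the indicial polynomial factors as (r - r_1)(r - r_2), D(n) = (r_1 + n - r_1)(r_1 + n - r_2) = n(n + 4/5).
Evaluating step by step (a_0 = 1):
  n = 1: D(1) = 1(1 + 4/5) = 9/5; numerator = -1(1) = -1; a_1 = (-1)/(9/5) = -5/9
  n = 2: D(2) = 2(2 + 4/5) = 28/5; numerator = -1(-5/9) + 2(1) = 23/9; a_2 = (23/9)/(28/5) = 115/252
  n = 3: D(3) = 3(3 + 4/5) = 57/5; numerator = -1(115/252) + 2(-5/9) = -395/252; a_3 = (-395/252)/(57/5) = -1975/14364
  n = 4: D(4) = 4(4 + 4/5) = 96/5; numerator = -1(-1975/14364) + 2(115/252) = 2155/2052; a_4 = (2155/2052)/(96/5) = 10775/196992

r = 9/5; a_0 = 1; a_1 = -5/9; a_2 = 115/252; a_3 = -1975/14364; a_4 = 10775/196992


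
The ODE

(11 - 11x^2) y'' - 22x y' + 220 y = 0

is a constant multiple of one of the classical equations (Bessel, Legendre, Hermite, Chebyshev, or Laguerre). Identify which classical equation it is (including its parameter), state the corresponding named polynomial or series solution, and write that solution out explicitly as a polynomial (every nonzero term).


All three coefficients share the factor 11; dividing through by 11 gives  (1 - x^2) y'' - 2x y' + 20 y = 0.
This matches the Legendre equation (1 - x^2) y'' - 2x y' + n(n+1) y = 0 (note the -2x y' term) with n(n+1) = 20, so n = 4; the polynomial solution is P_4(x).
With y = sum_k a_k x^k, matching x^k gives (k+2)(k+1) a_{k+2} = [k(k+1) - n(n+1)] a_k = (k - 4)(k + 5) a_k. The right side vanishes at k = 4, so the series with the parity of 4 terminates at degree 4.
Standard normalization (P_n(1) = 1): leading coefficient (2n)!/(2^n (n!)^2) = 40320/(16*576) = 35/8, so a_4 = 35/8. Work downward with a_k = (k+1)(k+2) a_{k+2} / ((k - 4)(k + 5)):
  a_2 = (3)(4)(35/8) / ((2 - 4)(2 + 5)) = (105/2)/(-14) = -15/4
  a_0 = (1)(2)(-15/4) / ((0 - 4)(0 + 5)) = (-15/2)/(-20) = 3/8
Hence P_4(x) = 35 x^4/8 - 15 x^2/4 + 3/8.

P_4(x); series = 35 x^4/8 - 15 x^2/4 + 3/8


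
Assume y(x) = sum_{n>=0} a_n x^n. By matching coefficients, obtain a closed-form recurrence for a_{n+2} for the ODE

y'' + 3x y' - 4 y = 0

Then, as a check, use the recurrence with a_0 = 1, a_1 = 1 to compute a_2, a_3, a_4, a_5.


Substitute y = sum_n a_n x^n.
y''(x) has coefficient (n+2)(n+1) a_{n+2} at x^n;
3 x y'(x) has coefficient 3 n a_n at x^n (shift);
-4 y(x) has coefficient -4 a_n at x^n.
Matching x^n: (n+2)(n+1) a_{n+2} + (3n - 4) a_n = 0.
Thus a_{n+2} = (-3n + 4) / ((n+1)(n+2)) * a_n.

Check with a_0 = 1, a_1 = 1 (apply the recurrence for n = 0, 1, 2, 3): a_0 = 1, a_1 = 1, a_2 = 2, a_3 = 1/6, a_4 = -1/3, a_5 = -1/24.

a_(n+2) = (-3n + 4) / ((n+1)(n+2)) * a_n; check: a_0 = 1, a_1 = 1, a_2 = 2, a_3 = 1/6, a_4 = -1/3, a_5 = -1/24


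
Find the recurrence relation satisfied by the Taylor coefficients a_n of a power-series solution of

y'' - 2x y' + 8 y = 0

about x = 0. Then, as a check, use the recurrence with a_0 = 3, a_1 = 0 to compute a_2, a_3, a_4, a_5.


Substitute y = sum_n a_n x^n.
y''(x) has coefficient (n+2)(n+1) a_{n+2} at x^n;
-2 x y'(x) has coefficient -2 n a_n at x^n (shift);
8 y(x) has coefficient 8 a_n at x^n.
Matching x^n: (n+2)(n+1) a_{n+2} + (-2n + 8) a_n = 0.
Thus a_{n+2} = (2n - 8) / ((n+1)(n+2)) * a_n.

Check with a_0 = 3, a_1 = 0 (apply the recurrence for n = 0, 1, 2, 3): a_0 = 3, a_1 = 0, a_2 = -12, a_3 = 0, a_4 = 4, a_5 = 0.

a_(n+2) = (2n - 8) / ((n+1)(n+2)) * a_n; check: a_0 = 3, a_1 = 0, a_2 = -12, a_3 = 0, a_4 = 4, a_5 = 0


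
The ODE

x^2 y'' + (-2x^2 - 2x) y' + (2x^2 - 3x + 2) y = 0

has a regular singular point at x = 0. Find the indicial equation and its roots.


Divide by x^2 to reach normal form y'' + P_1(x) y' + P_2(x) y = 0 with P_1(x) = -2 - 2/x and P_2(x) = 2 - 3/x + 2/x^2.
x = 0 is a singular point because the y'-coefficient -2 - 2/x has a pole at x = 0 and the y-coefficient 2 - 3/x + 2/x^2 has a pole at x = 0.
It is a regular singular point because x P_1(x) = p(x) = -2x - 2 and x^2 P_2(x) = q(x) = 2x^2 - 3x + 2 are polynomials, hence analytic at x = 0.
p(0) = -2,  q(0) = 2.
Indicial equation: r(r-1) + p(0) r + q(0) = 0, i.e. r^2 + (p(0) - 1) r + q(0) = 0, i.e. r^2 - 3 r + 2 = 0.
Discriminant: (-3)^2 - 4(2) = 1, so r = (3 ± 1)/2.
Solving: r_1 = 2, r_2 = 1.

indicial: r^2 - 3 r + 2 = 0; roots r_1 = 2, r_2 = 1


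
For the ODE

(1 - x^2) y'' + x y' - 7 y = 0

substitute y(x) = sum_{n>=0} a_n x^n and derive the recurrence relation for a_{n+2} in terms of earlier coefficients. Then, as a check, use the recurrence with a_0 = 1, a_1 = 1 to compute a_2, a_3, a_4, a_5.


Substitute y = sum_n a_n x^n.
(1 - 1 x^2) y'' contributes (n+2)(n+1) a_{n+2} - n(n-1) a_n at x^n.
x y'(x) contributes n a_n at x^n.
-7 y(x) contributes -7 a_n at x^n.
Matching x^n: (n+2)(n+1) a_{n+2} + (-n(n-1) + n - 7) a_n = 0.
Thus a_{n+2} = (n(n-1) - n + 7) / ((n+1)(n+2)) * a_n.

Check with a_0 = 1, a_1 = 1 (apply the recurrence for n = 0, 1, 2, 3): a_0 = 1, a_1 = 1, a_2 = 7/2, a_3 = 1, a_4 = 49/24, a_5 = 1/2.

a_(n+2) = (n(n-1) - n + 7) / ((n+1)(n+2)) * a_n; check: a_0 = 1, a_1 = 1, a_2 = 7/2, a_3 = 1, a_4 = 49/24, a_5 = 1/2


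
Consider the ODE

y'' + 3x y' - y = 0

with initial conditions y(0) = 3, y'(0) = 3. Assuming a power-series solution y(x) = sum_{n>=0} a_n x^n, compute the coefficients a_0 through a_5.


Ansatz: y(x) = sum_{n>=0} a_n x^n, so y'(x) = sum_{n>=1} n a_n x^(n-1) and y''(x) = sum_{n>=2} n(n-1) a_n x^(n-2).
Substitute into P(x) y'' + Q(x) y' + R(x) y = 0 with P(x) = 1, Q(x) = 3x, R(x) = -1, and match powers of x.
Initial conditions: a_0 = 3, a_1 = 3.
Setting the coefficient of each power of x to zero and solving order by order (substituting the coefficients already found):
  x^0: 2 a_2 - a_0 = 0  ->  2 a_2 = a_0 = 3  ->  a_2 = 3/2
  x^1: 6 a_3 + 2 a_1 = 0  ->  6 a_3 = -2 a_1 = -6  ->  a_3 = -1
  x^2: 12 a_4 + 5 a_2 = 0  ->  12 a_4 = -5 a_2 = -15/2  ->  a_4 = -5/8
  x^3: 20 a_5 + 8 a_3 = 0  ->  20 a_5 = -8 a_3 = 8  ->  a_5 = 2/5
Truncated series: y(x) = 3 + 3 x + (3/2) x^2 - x^3 - (5/8) x^4 + (2/5) x^5 + O(x^6).

a_0 = 3; a_1 = 3; a_2 = 3/2; a_3 = -1; a_4 = -5/8; a_5 = 2/5


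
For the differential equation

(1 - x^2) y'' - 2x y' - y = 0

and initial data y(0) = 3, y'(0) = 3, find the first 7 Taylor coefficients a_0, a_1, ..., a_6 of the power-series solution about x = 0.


Ansatz: y(x) = sum_{n>=0} a_n x^n, so y'(x) = sum_{n>=1} n a_n x^(n-1) and y''(x) = sum_{n>=2} n(n-1) a_n x^(n-2).
Substitute into P(x) y'' + Q(x) y' + R(x) y = 0 with P(x) = 1 - x^2, Q(x) = -2x, R(x) = -1, and match powers of x.
Initial conditions: a_0 = 3, a_1 = 3.
Setting the coefficient of each power of x to zero and solving order by order (substituting the coefficients already found):
  x^0: 2 a_2 - a_0 = 0  ->  2 a_2 = a_0 = 3  ->  a_2 = 3/2
  x^1: 6 a_3 - 3 a_1 = 0  ->  6 a_3 = 3 a_1 = 9  ->  a_3 = 3/2
  x^2: 12 a_4 - 7 a_2 = 0  ->  12 a_4 = 7 a_2 = 21/2  ->  a_4 = 7/8
  x^3: 20 a_5 - 13 a_3 = 0  ->  20 a_5 = 13 a_3 = 39/2  ->  a_5 = 39/40
  x^4: 30 a_6 - 21 a_4 = 0  ->  30 a_6 = 21 a_4 = 147/8  ->  a_6 = 49/80
Truncated series: y(x) = 3 + 3 x + (3/2) x^2 + (3/2) x^3 + (7/8) x^4 + (39/40) x^5 + (49/80) x^6 + O(x^7).

a_0 = 3; a_1 = 3; a_2 = 3/2; a_3 = 3/2; a_4 = 7/8; a_5 = 39/40; a_6 = 49/80


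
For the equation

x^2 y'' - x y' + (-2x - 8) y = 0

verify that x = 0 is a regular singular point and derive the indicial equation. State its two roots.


Divide by x^2 to reach normal form y'' + P_1(x) y' + P_2(x) y = 0 with P_1(x) = -1/x and P_2(x) = -2/x - 8/x^2.
x = 0 is a singular point because the y'-coefficient -1/x has a pole at x = 0 and the y-coefficient -2/x - 8/x^2 has a pole at x = 0.
It is a regular singular point because x P_1(x) = p(x) = -1 and x^2 P_2(x) = q(x) = -2x - 8 are polynomials, hence analytic at x = 0.
p(0) = -1,  q(0) = -8.
Indicial equation: r(r-1) + p(0) r + q(0) = 0, i.e. r^2 + (p(0) - 1) r + q(0) = 0, i.e. r^2 - 2 r - 8 = 0.
Discriminant: (-2)^2 - 4(-8) = 36, so r = (2 ± 6)/2.
Solving: r_1 = 4, r_2 = -2.

indicial: r^2 - 2 r - 8 = 0; roots r_1 = 4, r_2 = -2


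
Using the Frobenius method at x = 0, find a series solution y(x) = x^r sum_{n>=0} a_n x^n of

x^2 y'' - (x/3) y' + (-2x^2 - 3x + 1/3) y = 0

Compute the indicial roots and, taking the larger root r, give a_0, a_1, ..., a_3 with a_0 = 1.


Write in Frobenius form y'' + (p(x)/x) y' + (q(x)/x^2) y = 0:
  p(x) = -1/3,  q(x) = -2x^2 - 3x + 1/3.
Indicial equation: r(r-1) + (-1/3) r + (1/3) = 0 -> roots r_1 = 1, r_2 = 1/3.
Take r = r_1 = 1. Let y(x) = x^r sum_{n>=0} a_n x^n with a_0 = 1.
Substitute y = x^r sum a_n x^n and match x^{r+n}. The recurrence is
  D(n) a_n - 3 a_{n-1} - 2 a_{n-2} = 0,  where D(n) = (r+n)(r+n-1) + (-1/3)(r+n) + (1/3).
  a_n = [3 a_{n-1} + 2 a_{n-2}] / D(n).
Since the indicial polynomial factors as (r - r_1)(r - r_2), D(n) = (r_1 + n - r_1)(r_1 + n - r_2) = n(n + 2/3).
Evaluating step by step (a_0 = 1):
  n = 1: D(1) = 1(1 + 2/3) = 5/3; numerator = 3(1) = 3; a_1 = (3)/(5/3) = 9/5
  n = 2: D(2) = 2(2 + 2/3) = 16/3; numerator = 3(9/5) + 2(1) = 37/5; a_2 = (37/5)/(16/3) = 111/80
  n = 3: D(3) = 3(3 + 2/3) = 11; numerator = 3(111/80) + 2(9/5) = 621/80; a_3 = (621/80)/(11) = 621/880

r = 1; a_0 = 1; a_1 = 9/5; a_2 = 111/80; a_3 = 621/880


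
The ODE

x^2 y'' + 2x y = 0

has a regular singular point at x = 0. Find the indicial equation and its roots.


Divide by x^2 to reach normal form y'' + P_1(x) y' + P_2(x) y = 0 with P_1(x) = 0 and P_2(x) = 2/x.
x = 0 is a singular point because the y-coefficient 2/x has a pole at x = 0.
It is a regular singular point because x P_1(x) = p(x) = 0 and x^2 P_2(x) = q(x) = 2x are polynomials, hence analytic at x = 0.
p(0) = 0,  q(0) = 0.
Indicial equation: r(r-1) + p(0) r + q(0) = 0, i.e. r^2 + (p(0) - 1) r + q(0) = 0, i.e. r^2 - 1 r = 0.
Discriminant: (-1)^2 - 4(0) = 1, so r = (1 ± 1)/2.
Solving: r_1 = 1, r_2 = 0.

indicial: r^2 - 1 r = 0; roots r_1 = 1, r_2 = 0


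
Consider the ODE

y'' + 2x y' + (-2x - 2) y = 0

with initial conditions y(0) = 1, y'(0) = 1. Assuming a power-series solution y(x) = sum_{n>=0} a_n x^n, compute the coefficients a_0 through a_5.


Ansatz: y(x) = sum_{n>=0} a_n x^n, so y'(x) = sum_{n>=1} n a_n x^(n-1) and y''(x) = sum_{n>=2} n(n-1) a_n x^(n-2).
Substitute into P(x) y'' + Q(x) y' + R(x) y = 0 with P(x) = 1, Q(x) = 2x, R(x) = -2x - 2, and match powers of x.
Initial conditions: a_0 = 1, a_1 = 1.
Setting the coefficient of each power of x to zero and solving order by order (substituting the coefficients already found):
  x^0: 2 a_2 - 2 a_0 = 0  ->  2 a_2 = 2 a_0 = 2  ->  a_2 = 1
  x^1: 6 a_3 - 2 a_0 = 0  ->  6 a_3 = 2 a_0 = 2  ->  a_3 = 1/3
  x^2: 12 a_4 + 2 a_2 - 2 a_1 = 0  ->  12 a_4 = -2 a_2 + 2 a_1 = 0  ->  a_4 = 0
  x^3: 20 a_5 + 4 a_3 - 2 a_2 = 0  ->  20 a_5 = -4 a_3 + 2 a_2 = 2/3  ->  a_5 = 1/30
Truncated series: y(x) = 1 + x + x^2 + (1/3) x^3 + (1/30) x^5 + O(x^6).

a_0 = 1; a_1 = 1; a_2 = 1; a_3 = 1/3; a_4 = 0; a_5 = 1/30


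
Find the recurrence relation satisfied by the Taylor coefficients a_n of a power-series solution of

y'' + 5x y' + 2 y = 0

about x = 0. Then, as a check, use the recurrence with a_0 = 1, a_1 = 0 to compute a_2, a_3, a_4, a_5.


Substitute y = sum_n a_n x^n.
y''(x) has coefficient (n+2)(n+1) a_{n+2} at x^n;
5 x y'(x) has coefficient 5 n a_n at x^n (shift);
2 y(x) has coefficient 2 a_n at x^n.
Matching x^n: (n+2)(n+1) a_{n+2} + (5n + 2) a_n = 0.
Thus a_{n+2} = (-5n - 2) / ((n+1)(n+2)) * a_n.

Check with a_0 = 1, a_1 = 0 (apply the recurrence for n = 0, 1, 2, 3): a_0 = 1, a_1 = 0, a_2 = -1, a_3 = 0, a_4 = 1, a_5 = 0.

a_(n+2) = (-5n - 2) / ((n+1)(n+2)) * a_n; check: a_0 = 1, a_1 = 0, a_2 = -1, a_3 = 0, a_4 = 1, a_5 = 0


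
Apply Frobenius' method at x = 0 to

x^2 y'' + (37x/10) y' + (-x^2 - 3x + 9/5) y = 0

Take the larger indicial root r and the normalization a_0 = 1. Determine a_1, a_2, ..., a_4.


Write in Frobenius form y'' + (p(x)/x) y' + (q(x)/x^2) y = 0:
  p(x) = 37/10,  q(x) = -x^2 - 3x + 9/5.
Indicial equation: r(r-1) + (37/10) r + (9/5) = 0 -> roots r_1 = -6/5, r_2 = -3/2.
Take r = r_1 = -6/5. Let y(x) = x^r sum_{n>=0} a_n x^n with a_0 = 1.
Substitute y = x^r sum a_n x^n and match x^{r+n}. The recurrence is
  D(n) a_n - 3 a_{n-1} - 1 a_{n-2} = 0,  where D(n) = (r+n)(r+n-1) + (37/10)(r+n) + (9/5).
  a_n = [3 a_{n-1} + 1 a_{n-2}] / D(n).
Since the indicial polynomial factors as (r - r_1)(r - r_2), D(n) = (r_1 + n - r_1)(r_1 + n - r_2) = n(n + 3/10).
Evaluating step by step (a_0 = 1):
  n = 1: D(1) = 1(1 + 3/10) = 13/10; numerator = 3(1) = 3; a_1 = (3)/(13/10) = 30/13
  n = 2: D(2) = 2(2 + 3/10) = 23/5; numerator = 3(30/13) + 1(1) = 103/13; a_2 = (103/13)/(23/5) = 515/299
  n = 3: D(3) = 3(3 + 3/10) = 99/10; numerator = 3(515/299) + 1(30/13) = 2235/299; a_3 = (2235/299)/(99/10) = 7450/9867
  n = 4: D(4) = 4(4 + 3/10) = 86/5; numerator = 3(7450/9867) + 1(515/299) = 13115/3289; a_4 = (13115/3289)/(86/5) = 1525/6578

r = -6/5; a_0 = 1; a_1 = 30/13; a_2 = 515/299; a_3 = 7450/9867; a_4 = 1525/6578


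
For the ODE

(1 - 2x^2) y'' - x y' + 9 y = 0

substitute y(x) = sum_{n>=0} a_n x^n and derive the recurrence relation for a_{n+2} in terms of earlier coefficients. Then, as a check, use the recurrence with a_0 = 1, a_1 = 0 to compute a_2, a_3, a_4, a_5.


Substitute y = sum_n a_n x^n.
(1 - 2 x^2) y'' contributes (n+2)(n+1) a_{n+2} - 2 n(n-1) a_n at x^n.
-x y'(x) contributes -n a_n at x^n.
9 y(x) contributes 9 a_n at x^n.
Matching x^n: (n+2)(n+1) a_{n+2} + (-2 n(n-1) - n + 9) a_n = 0.
Thus a_{n+2} = (2 n(n-1) + n - 9) / ((n+1)(n+2)) * a_n.

Check with a_0 = 1, a_1 = 0 (apply the recurrence for n = 0, 1, 2, 3): a_0 = 1, a_1 = 0, a_2 = -9/2, a_3 = 0, a_4 = 9/8, a_5 = 0.

a_(n+2) = (2 n(n-1) + n - 9) / ((n+1)(n+2)) * a_n; check: a_0 = 1, a_1 = 0, a_2 = -9/2, a_3 = 0, a_4 = 9/8, a_5 = 0


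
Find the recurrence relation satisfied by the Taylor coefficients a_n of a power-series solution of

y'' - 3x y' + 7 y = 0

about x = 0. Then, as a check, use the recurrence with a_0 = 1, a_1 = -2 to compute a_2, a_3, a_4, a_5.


Substitute y = sum_n a_n x^n.
y''(x) has coefficient (n+2)(n+1) a_{n+2} at x^n;
-3 x y'(x) has coefficient -3 n a_n at x^n (shift);
7 y(x) has coefficient 7 a_n at x^n.
Matching x^n: (n+2)(n+1) a_{n+2} + (-3n + 7) a_n = 0.
Thus a_{n+2} = (3n - 7) / ((n+1)(n+2)) * a_n.

Check with a_0 = 1, a_1 = -2 (apply the recurrence for n = 0, 1, 2, 3): a_0 = 1, a_1 = -2, a_2 = -7/2, a_3 = 4/3, a_4 = 7/24, a_5 = 2/15.

a_(n+2) = (3n - 7) / ((n+1)(n+2)) * a_n; check: a_0 = 1, a_1 = -2, a_2 = -7/2, a_3 = 4/3, a_4 = 7/24, a_5 = 2/15


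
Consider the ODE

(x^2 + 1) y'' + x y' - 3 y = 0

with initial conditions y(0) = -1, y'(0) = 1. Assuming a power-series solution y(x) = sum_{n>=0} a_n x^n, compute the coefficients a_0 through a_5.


Ansatz: y(x) = sum_{n>=0} a_n x^n, so y'(x) = sum_{n>=1} n a_n x^(n-1) and y''(x) = sum_{n>=2} n(n-1) a_n x^(n-2).
Substitute into P(x) y'' + Q(x) y' + R(x) y = 0 with P(x) = x^2 + 1, Q(x) = x, R(x) = -3, and match powers of x.
Initial conditions: a_0 = -1, a_1 = 1.
Setting the coefficient of each power of x to zero and solving order by order (substituting the coefficients already found):
  x^0: 2 a_2 - 3 a_0 = 0  ->  2 a_2 = 3 a_0 = -3  ->  a_2 = -3/2
  x^1: 6 a_3 - 2 a_1 = 0  ->  6 a_3 = 2 a_1 = 2  ->  a_3 = 1/3
  x^2: 12 a_4 + a_2 = 0  ->  12 a_4 = -a_2 = 3/2  ->  a_4 = 1/8
  x^3: 20 a_5 + 6 a_3 = 0  ->  20 a_5 = -6 a_3 = -2  ->  a_5 = -1/10
Truncated series: y(x) = -1 + x - (3/2) x^2 + (1/3) x^3 + (1/8) x^4 - (1/10) x^5 + O(x^6).

a_0 = -1; a_1 = 1; a_2 = -3/2; a_3 = 1/3; a_4 = 1/8; a_5 = -1/10


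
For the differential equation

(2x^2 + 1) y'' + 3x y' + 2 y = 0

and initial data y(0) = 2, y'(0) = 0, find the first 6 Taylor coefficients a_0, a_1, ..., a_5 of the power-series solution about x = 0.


Ansatz: y(x) = sum_{n>=0} a_n x^n, so y'(x) = sum_{n>=1} n a_n x^(n-1) and y''(x) = sum_{n>=2} n(n-1) a_n x^(n-2).
Substitute into P(x) y'' + Q(x) y' + R(x) y = 0 with P(x) = 2x^2 + 1, Q(x) = 3x, R(x) = 2, and match powers of x.
Initial conditions: a_0 = 2, a_1 = 0.
Setting the coefficient of each power of x to zero and solving order by order (substituting the coefficients already found):
  x^0: 2 a_2 + 2 a_0 = 0  ->  2 a_2 = -2 a_0 = -4  ->  a_2 = -2
  x^1: 6 a_3 + 5 a_1 = 0  ->  6 a_3 = -5 a_1 = 0  ->  a_3 = 0
  x^2: 12 a_4 + 12 a_2 = 0  ->  12 a_4 = -12 a_2 = 24  ->  a_4 = 2
  x^3: 20 a_5 + 23 a_3 = 0  ->  20 a_5 = -23 a_3 = 0  ->  a_5 = 0
Truncated series: y(x) = 2 - 2 x^2 + 2 x^4 + O(x^6).

a_0 = 2; a_1 = 0; a_2 = -2; a_3 = 0; a_4 = 2; a_5 = 0


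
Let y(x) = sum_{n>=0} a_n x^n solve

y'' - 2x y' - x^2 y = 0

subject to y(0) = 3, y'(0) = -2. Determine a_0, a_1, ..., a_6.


Ansatz: y(x) = sum_{n>=0} a_n x^n, so y'(x) = sum_{n>=1} n a_n x^(n-1) and y''(x) = sum_{n>=2} n(n-1) a_n x^(n-2).
Substitute into P(x) y'' + Q(x) y' + R(x) y = 0 with P(x) = 1, Q(x) = -2x, R(x) = -x^2, and match powers of x.
Initial conditions: a_0 = 3, a_1 = -2.
Setting the coefficient of each power of x to zero and solving order by order (substituting the coefficients already found):
  x^0: 2 a_2 = 0  ->  a_2 = 0
  x^1: 6 a_3 - 2 a_1 = 0  ->  6 a_3 = 2 a_1 = -4  ->  a_3 = -2/3
  x^2: 12 a_4 - 4 a_2 - a_0 = 0  ->  12 a_4 = 4 a_2 + a_0 = 3  ->  a_4 = 1/4
  x^3: 20 a_5 - 6 a_3 - a_1 = 0  ->  20 a_5 = 6 a_3 + a_1 = -6  ->  a_5 = -3/10
  x^4: 30 a_6 - 8 a_4 - a_2 = 0  ->  30 a_6 = 8 a_4 + a_2 = 2  ->  a_6 = 1/15
Truncated series: y(x) = 3 - 2 x - (2/3) x^3 + (1/4) x^4 - (3/10) x^5 + (1/15) x^6 + O(x^7).

a_0 = 3; a_1 = -2; a_2 = 0; a_3 = -2/3; a_4 = 1/4; a_5 = -3/10; a_6 = 1/15


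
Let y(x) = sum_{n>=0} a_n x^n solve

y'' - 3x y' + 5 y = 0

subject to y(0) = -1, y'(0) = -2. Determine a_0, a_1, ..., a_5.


Ansatz: y(x) = sum_{n>=0} a_n x^n, so y'(x) = sum_{n>=1} n a_n x^(n-1) and y''(x) = sum_{n>=2} n(n-1) a_n x^(n-2).
Substitute into P(x) y'' + Q(x) y' + R(x) y = 0 with P(x) = 1, Q(x) = -3x, R(x) = 5, and match powers of x.
Initial conditions: a_0 = -1, a_1 = -2.
Setting the coefficient of each power of x to zero and solving order by order (substituting the coefficients already found):
  x^0: 2 a_2 + 5 a_0 = 0  ->  2 a_2 = -5 a_0 = 5  ->  a_2 = 5/2
  x^1: 6 a_3 + 2 a_1 = 0  ->  6 a_3 = -2 a_1 = 4  ->  a_3 = 2/3
  x^2: 12 a_4 - a_2 = 0  ->  12 a_4 = a_2 = 5/2  ->  a_4 = 5/24
  x^3: 20 a_5 - 4 a_3 = 0  ->  20 a_5 = 4 a_3 = 8/3  ->  a_5 = 2/15
Truncated series: y(x) = -1 - 2 x + (5/2) x^2 + (2/3) x^3 + (5/24) x^4 + (2/15) x^5 + O(x^6).

a_0 = -1; a_1 = -2; a_2 = 5/2; a_3 = 2/3; a_4 = 5/24; a_5 = 2/15


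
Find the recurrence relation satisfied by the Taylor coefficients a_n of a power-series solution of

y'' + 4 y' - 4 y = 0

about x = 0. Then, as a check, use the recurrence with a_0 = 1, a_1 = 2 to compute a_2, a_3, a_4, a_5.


Substitute y = sum_n a_n x^n.
y''(x) has coefficient (n+2)(n+1) a_{n+2} at x^n;
4 y'(x) has coefficient 4 (n+1) a_{n+1} at x^n;
-4 y(x) has coefficient -4 a_n at x^n.
Matching x^n: (n+2)(n+1) a_{n+2} + 4 (n+1) a_{n+1} - 4 a_n = 0.
Thus a_{n+2} = [-4 (n+1) a_{n+1} + 4 a_n] / ((n+1)(n+2)).

Check with a_0 = 1, a_1 = 2 (apply the recurrence for n = 0, 1, 2, 3): a_0 = 1, a_1 = 2, a_2 = -2, a_3 = 4, a_4 = -14/3, a_5 = 68/15.

a_(n+2) = [-4 (n+1) a_(n+1) + 4 a_n] / ((n+1)(n+2)); check: a_0 = 1, a_1 = 2, a_2 = -2, a_3 = 4, a_4 = -14/3, a_5 = 68/15


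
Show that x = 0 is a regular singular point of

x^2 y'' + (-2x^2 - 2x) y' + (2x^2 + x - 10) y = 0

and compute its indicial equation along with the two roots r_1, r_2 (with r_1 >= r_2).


Divide by x^2 to reach normal form y'' + P_1(x) y' + P_2(x) y = 0 with P_1(x) = -2 - 2/x and P_2(x) = 2 + 1/x - 10/x^2.
x = 0 is a singular point because the y'-coefficient -2 - 2/x has a pole at x = 0 and the y-coefficient 2 + 1/x - 10/x^2 has a pole at x = 0.
It is a regular singular point because x P_1(x) = p(x) = -2x - 2 and x^2 P_2(x) = q(x) = 2x^2 + x - 10 are polynomials, hence analytic at x = 0.
p(0) = -2,  q(0) = -10.
Indicial equation: r(r-1) + p(0) r + q(0) = 0, i.e. r^2 + (p(0) - 1) r + q(0) = 0, i.e. r^2 - 3 r - 10 = 0.
Discriminant: (-3)^2 - 4(-10) = 49, so r = (3 ± 7)/2.
Solving: r_1 = 5, r_2 = -2.

indicial: r^2 - 3 r - 10 = 0; roots r_1 = 5, r_2 = -2


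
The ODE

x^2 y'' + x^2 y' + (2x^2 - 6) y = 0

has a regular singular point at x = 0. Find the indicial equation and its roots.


Divide by x^2 to reach normal form y'' + P_1(x) y' + P_2(x) y = 0 with P_1(x) = 1 and P_2(x) = 2 - 6/x^2.
x = 0 is a singular point because the y-coefficient 2 - 6/x^2 has a pole at x = 0.
It is a regular singular point because x P_1(x) = p(x) = x and x^2 P_2(x) = q(x) = 2x^2 - 6 are polynomials, hence analytic at x = 0.
p(0) = 0,  q(0) = -6.
Indicial equation: r(r-1) + p(0) r + q(0) = 0, i.e. r^2 + (p(0) - 1) r + q(0) = 0, i.e. r^2 - 1 r - 6 = 0.
Discriminant: (-1)^2 - 4(-6) = 25, so r = (1 ± 5)/2.
Solving: r_1 = 3, r_2 = -2.

indicial: r^2 - 1 r - 6 = 0; roots r_1 = 3, r_2 = -2


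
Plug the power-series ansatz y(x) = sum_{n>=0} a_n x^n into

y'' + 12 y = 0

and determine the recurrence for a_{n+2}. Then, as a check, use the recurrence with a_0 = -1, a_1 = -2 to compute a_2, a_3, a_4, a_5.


Substitute y = sum_n a_n x^n into y'' + (const) y = 0.
y''(x) = sum_{n>=0} (n+2)(n+1) a_{n+2} x^n.
The ODE becomes sum_n [(n+2)(n+1) a_{n+2} + 12 a_n] x^n = 0.
Setting each coefficient to zero gives the recurrence:
  (n+2)(n+1) a_{n+2} + 12 a_n = 0,
  a_{n+2} = -12 / ((n+1)(n+2)) a_n.

Check with a_0 = -1, a_1 = -2 (apply the recurrence for n = 0, 1, 2, 3): a_0 = -1, a_1 = -2, a_2 = 6, a_3 = 4, a_4 = -6, a_5 = -12/5.

a_{n+2} = -12/((n+1)(n+2)) * a_n; check: a_0 = -1, a_1 = -2, a_2 = 6, a_3 = 4, a_4 = -6, a_5 = -12/5


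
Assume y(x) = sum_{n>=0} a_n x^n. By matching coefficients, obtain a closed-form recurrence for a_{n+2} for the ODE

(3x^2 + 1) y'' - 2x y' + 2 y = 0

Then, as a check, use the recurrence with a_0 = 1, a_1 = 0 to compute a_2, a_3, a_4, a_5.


Substitute y = sum_n a_n x^n.
(1 + 3 x^2) y'' contributes (n+2)(n+1) a_{n+2} + 3 n(n-1) a_n at x^n.
-2 x y'(x) contributes -2 n a_n at x^n.
2 y(x) contributes 2 a_n at x^n.
Matching x^n: (n+2)(n+1) a_{n+2} + (3 n(n-1) - 2 n + 2) a_n = 0.
Thus a_{n+2} = (-3 n(n-1) + 2 n - 2) / ((n+1)(n+2)) * a_n.

Check with a_0 = 1, a_1 = 0 (apply the recurrence for n = 0, 1, 2, 3): a_0 = 1, a_1 = 0, a_2 = -1, a_3 = 0, a_4 = 1/3, a_5 = 0.

a_(n+2) = (-3 n(n-1) + 2 n - 2) / ((n+1)(n+2)) * a_n; check: a_0 = 1, a_1 = 0, a_2 = -1, a_3 = 0, a_4 = 1/3, a_5 = 0


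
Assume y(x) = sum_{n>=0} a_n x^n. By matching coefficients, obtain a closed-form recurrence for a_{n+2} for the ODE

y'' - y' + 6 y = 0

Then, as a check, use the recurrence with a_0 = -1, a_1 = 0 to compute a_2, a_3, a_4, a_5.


Substitute y = sum_n a_n x^n.
y''(x) has coefficient (n+2)(n+1) a_{n+2} at x^n;
-y'(x) has coefficient -(n+1) a_{n+1} at x^n;
6 y(x) has coefficient 6 a_n at x^n.
Matching x^n: (n+2)(n+1) a_{n+2} - (n+1) a_{n+1} + 6 a_n = 0.
Thus a_{n+2} = [(n+1) a_{n+1} - 6 a_n] / ((n+1)(n+2)).

Check with a_0 = -1, a_1 = 0 (apply the recurrence for n = 0, 1, 2, 3): a_0 = -1, a_1 = 0, a_2 = 3, a_3 = 1, a_4 = -5/4, a_5 = -11/20.

a_(n+2) = [(n+1) a_(n+1) - 6 a_n] / ((n+1)(n+2)); check: a_0 = -1, a_1 = 0, a_2 = 3, a_3 = 1, a_4 = -5/4, a_5 = -11/20


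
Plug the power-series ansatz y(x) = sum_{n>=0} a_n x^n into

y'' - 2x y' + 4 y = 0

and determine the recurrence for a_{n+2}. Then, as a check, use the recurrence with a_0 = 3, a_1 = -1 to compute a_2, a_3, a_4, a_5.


Substitute y = sum_n a_n x^n.
y''(x) has coefficient (n+2)(n+1) a_{n+2} at x^n;
-2 x y'(x) has coefficient -2 n a_n at x^n (shift);
4 y(x) has coefficient 4 a_n at x^n.
Matching x^n: (n+2)(n+1) a_{n+2} + (-2n + 4) a_n = 0.
Thus a_{n+2} = (2n - 4) / ((n+1)(n+2)) * a_n.

Check with a_0 = 3, a_1 = -1 (apply the recurrence for n = 0, 1, 2, 3): a_0 = 3, a_1 = -1, a_2 = -6, a_3 = 1/3, a_4 = 0, a_5 = 1/30.

a_(n+2) = (2n - 4) / ((n+1)(n+2)) * a_n; check: a_0 = 3, a_1 = -1, a_2 = -6, a_3 = 1/3, a_4 = 0, a_5 = 1/30
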